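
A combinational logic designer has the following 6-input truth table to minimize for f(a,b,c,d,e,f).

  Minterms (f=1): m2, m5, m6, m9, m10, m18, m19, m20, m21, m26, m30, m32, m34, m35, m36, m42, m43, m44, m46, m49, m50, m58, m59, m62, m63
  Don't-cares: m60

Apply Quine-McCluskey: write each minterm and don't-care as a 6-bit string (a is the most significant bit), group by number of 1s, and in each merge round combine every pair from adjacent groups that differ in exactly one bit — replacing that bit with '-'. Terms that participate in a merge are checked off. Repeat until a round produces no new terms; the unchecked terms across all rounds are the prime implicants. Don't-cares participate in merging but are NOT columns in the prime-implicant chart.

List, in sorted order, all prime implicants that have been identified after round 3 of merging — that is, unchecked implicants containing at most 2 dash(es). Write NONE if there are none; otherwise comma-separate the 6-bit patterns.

-11-10, 0-0101, 000-10, 001001, 01001-, 01010-, 1-1-10, 1-101-, 1-11-0, 10-01-, 10-100, 100-00, 1000-0, 110001, 111-1-

Round 0: 000010✓ 000101✓ 000110✓ 001001 001010✓ 010010✓ 010011✓ 010100✓ 010101✓ 011010✓ 011110✓ 100000✓ 100010✓ 100011✓ 100100✓ 101010✓ 101011✓ 101100✓ 101110✓ 110001 110010✓ 111010✓ 111011✓ 111100✓ 111110✓ 111111✓
Round 1: -00010✓ -01010✓ -10010✓ -11010✓ -11110✓ 0-0010✓ 0-0101 0-1010✓ 00-010✓ 000-10 01-010✓ 01001- 01010- 011-10✓ 1-0010✓ 1-1010✓ 1-1011✓ 1-1100✓ 1-1110✓ 10-010✓ 10-011✓ 10-100 100-00 1000-0 10001-✓ 101-10✓ 10101-✓ 1011-0✓ 11-010✓ 111-10✓ 111-11✓ 11101-✓ 1111-0✓ 11111-✓
Round 2: --0010✓ --1010✓ -0-010✓ -1-010✓ -11-10 0--010✓ 1--010✓ 1-1-10 1-101- 1-11-0 10-01- 111-1-
Round 3: ---010
PIs = {---010, -11-10, 0-0101, 000-10, 001001, 01001-, 01010-, 1-1-10, 1-101-, 1-11-0, 10-01-, 10-100, 100-00, 1000-0, 110001, 111-1-}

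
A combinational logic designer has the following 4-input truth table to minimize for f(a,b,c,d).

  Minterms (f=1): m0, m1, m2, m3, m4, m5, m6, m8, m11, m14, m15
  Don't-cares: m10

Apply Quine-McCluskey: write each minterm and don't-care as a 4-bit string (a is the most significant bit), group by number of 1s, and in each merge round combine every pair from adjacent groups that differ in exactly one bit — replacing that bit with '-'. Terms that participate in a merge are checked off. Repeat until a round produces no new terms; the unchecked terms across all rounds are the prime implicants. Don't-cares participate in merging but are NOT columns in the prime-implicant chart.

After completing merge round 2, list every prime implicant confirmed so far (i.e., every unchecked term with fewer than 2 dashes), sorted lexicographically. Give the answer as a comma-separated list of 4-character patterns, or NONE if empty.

NONE

size-2^0 implicants → 0000(✓)  0001(✓)  0010(✓)  0011(✓)  0100(✓)  0101(✓)  0110(✓)  1000(✓)  1010(✓)  1011(✓)  1110(✓)  1111(✓)
size-2^1 implicants → -000(✓)  -010(✓)  -011(✓)  -110(✓)  0-00(✓)  0-01(✓)  0-10(✓)  00-0(✓)  00-1(✓)  000-(✓)  001-(✓)  01-0(✓)  010-(✓)  1-10(✓)  1-11(✓)  10-0(✓)  101-(✓)  111-(✓)
size-2^2 implicants → --10  -0-0  -01-  0--0  0-0-  00--  1-1-
Unchecked terms (primes): --10, -0-0, -01-, 0--0, 0-0-, 00--, 1-1-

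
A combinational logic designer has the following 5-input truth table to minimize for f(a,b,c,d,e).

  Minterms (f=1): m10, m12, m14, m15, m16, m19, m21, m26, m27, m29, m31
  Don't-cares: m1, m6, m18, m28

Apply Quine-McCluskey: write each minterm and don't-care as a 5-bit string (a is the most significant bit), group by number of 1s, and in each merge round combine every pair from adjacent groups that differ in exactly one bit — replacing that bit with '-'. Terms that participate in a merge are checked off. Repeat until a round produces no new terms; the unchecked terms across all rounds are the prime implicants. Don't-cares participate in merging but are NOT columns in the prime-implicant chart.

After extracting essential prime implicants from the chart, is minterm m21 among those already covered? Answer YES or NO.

[col 0] 00001, 00110*, 01010*, 01100*, 01110*, 01111*, 10000*, 10010*, 10011*, 10101*, 11010*, 11011*, 11100*, 11101*, 11111*
[col 1] -1010, -1100, -1111, 0-110, 01-10, 011-0, 0111-, 1-010*, 1-011*, 1-101, 100-0, 1001-*, 11-11, 1101-*, 111-1, 1110-
[col 2] 1-01-
Prime implicants: -1010, -1100, -1111, 0-110, 00001, 01-10, 011-0, 0111-, 1-01-, 1-101, 100-0, 11-11, 111-1, 1110-
PI chart (minterm → PIs covering it):
  10 | -1010,01-10
  12 | -1100,011-0
  14 | 0-110,01-10,011-0,0111-
  15 | -1111,0111-
  16 | 100-0  (sole → essential)
  19 | 1-01-  (sole → essential)
  21 | 1-101  (sole → essential)
  26 | -1010,1-01-
  27 | 1-01-,11-11
  29 | 1-101,111-1,1110-
  31 | -1111,11-11,111-1
Essential prime implicants: 1-01-, 1-101, 100-0

YES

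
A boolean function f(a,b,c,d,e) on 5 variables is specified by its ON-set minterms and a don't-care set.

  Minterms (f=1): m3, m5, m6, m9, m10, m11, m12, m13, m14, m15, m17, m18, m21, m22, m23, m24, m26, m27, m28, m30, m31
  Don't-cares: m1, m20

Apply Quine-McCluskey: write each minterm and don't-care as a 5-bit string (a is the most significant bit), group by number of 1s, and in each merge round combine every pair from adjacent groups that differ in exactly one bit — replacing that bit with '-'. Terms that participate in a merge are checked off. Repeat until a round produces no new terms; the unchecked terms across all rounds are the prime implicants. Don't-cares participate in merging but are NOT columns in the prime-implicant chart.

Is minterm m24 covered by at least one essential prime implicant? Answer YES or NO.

Round 0: 00001✓ 00011✓ 00101✓ 00110✓ 01001✓ 01010✓ 01011✓ 01100✓ 01101✓ 01110✓ 01111✓ 10001✓ 10010✓ 10100✓ 10101✓ 10110✓ 10111✓ 11000✓ 11010✓ 11011✓ 11100✓ 11110✓ 11111✓
Round 1: -0001✓ -0101✓ -0110✓ -1010✓ -1011✓ -1100✓ -1110✓ -1111✓ 0-001✓ 0-011✓ 0-101✓ 0-110✓ 00-01✓ 000-1✓ 01-01✓ 01-10✓ 01-11✓ 010-1✓ 0101-✓ 011-0✓ 011-1✓ 0110-✓ 0111-✓ 1-010✓ 1-100✓ 1-110✓ 1-111✓ 10-01✓ 10-10✓ 101-0✓ 101-1✓ 1010-✓ 1011-✓ 11-00✓ 11-10✓ 11-11✓ 110-0✓ 1101-✓ 111-0✓ 1111-✓
Round 2: --110 -0-01 -1-10✓ -1-11✓ -101-✓ -11-0 -111-✓ 0--01 0-0-1 01--1 01-1-✓ 011-- 1--10 1-1-0 1-11- 101-- 11--0 11-1-✓
Round 3: -1-1-
PIs = {--110, -0-01, -1-1-, -11-0, 0--01, 0-0-1, 01--1, 011--, 1--10, 1-1-0, 1-11-, 101--, 11--0}
Coverage chart:
  m3: 0-0-1 ←essential
  m5: -0-01,0--01
  m6: --110 ←essential
  m9: 0--01,0-0-1,01--1
  m10: -1-1- ←essential
  m11: -1-1-,0-0-1,01--1
  m12: -11-0,011--
  m13: 0--01,01--1,011--
  m14: --110,-1-1-,-11-0,011--
  m15: -1-1-,01--1,011--
  m17: -0-01 ←essential
  m18: 1--10 ←essential
  m21: -0-01,101--
  m22: --110,1--10,1-1-0,1-11-,101--
  m23: 1-11-,101--
  m24: 11--0 ←essential
  m26: -1-1-,1--10,11--0
  m27: -1-1- ←essential
  m28: -11-0,1-1-0,11--0
  m30: --110,-1-1-,-11-0,1--10,1-1-0,1-11-,11--0
  m31: -1-1-,1-11-
Essential: --110, -0-01, -1-1-, 0-0-1, 1--10, 11--0

YES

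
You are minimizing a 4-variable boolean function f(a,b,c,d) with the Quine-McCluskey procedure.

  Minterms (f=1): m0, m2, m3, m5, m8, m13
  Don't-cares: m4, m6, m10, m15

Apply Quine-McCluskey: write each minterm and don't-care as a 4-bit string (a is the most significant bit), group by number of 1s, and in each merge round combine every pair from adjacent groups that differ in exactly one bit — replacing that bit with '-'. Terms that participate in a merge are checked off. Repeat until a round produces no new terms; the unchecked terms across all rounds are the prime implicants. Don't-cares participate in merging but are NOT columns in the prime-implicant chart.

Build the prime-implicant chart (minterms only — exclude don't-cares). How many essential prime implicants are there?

2

[col 0] 0000*, 0010*, 0011*, 0100*, 0101*, 0110*, 1000*, 1010*, 1101*, 1111*
[col 1] -000*, -010*, -101, 0-00*, 0-10*, 00-0*, 001-, 01-0*, 010-, 10-0*, 11-1
[col 2] -0-0, 0--0
Prime implicants: -0-0, -101, 0--0, 001-, 010-, 11-1
PI chart (minterm → PIs covering it):
  0 | -0-0,0--0
  2 | -0-0,0--0,001-
  3 | 001-  (sole → essential)
  5 | -101,010-
  8 | -0-0  (sole → essential)
  13 | -101,11-1
Essential prime implicants: -0-0, 001-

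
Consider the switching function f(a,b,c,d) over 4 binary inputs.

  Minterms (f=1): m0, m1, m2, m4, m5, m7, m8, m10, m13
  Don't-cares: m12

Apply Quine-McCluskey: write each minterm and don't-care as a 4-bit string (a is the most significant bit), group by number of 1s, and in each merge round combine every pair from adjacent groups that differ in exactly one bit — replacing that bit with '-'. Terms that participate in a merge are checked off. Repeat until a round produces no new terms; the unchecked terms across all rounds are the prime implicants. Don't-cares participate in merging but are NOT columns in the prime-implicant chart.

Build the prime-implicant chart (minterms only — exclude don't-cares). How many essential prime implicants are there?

Round 0: 0000✓ 0001✓ 0010✓ 0100✓ 0101✓ 0111✓ 1000✓ 1010✓ 1100✓ 1101✓
Round 1: -000✓ -010✓ -100✓ -101✓ 0-00✓ 0-01✓ 00-0✓ 000-✓ 01-1 010-✓ 1-00✓ 10-0✓ 110-✓
Round 2: --00 -0-0 -10- 0-0-
PIs = {--00, -0-0, -10-, 0-0-, 01-1}
Coverage chart:
  m0: --00,-0-0,0-0-
  m1: 0-0- ←essential
  m2: -0-0 ←essential
  m4: --00,-10-,0-0-
  m5: -10-,0-0-,01-1
  m7: 01-1 ←essential
  m8: --00,-0-0
  m10: -0-0 ←essential
  m13: -10- ←essential
Essential: -0-0, -10-, 0-0-, 01-1

4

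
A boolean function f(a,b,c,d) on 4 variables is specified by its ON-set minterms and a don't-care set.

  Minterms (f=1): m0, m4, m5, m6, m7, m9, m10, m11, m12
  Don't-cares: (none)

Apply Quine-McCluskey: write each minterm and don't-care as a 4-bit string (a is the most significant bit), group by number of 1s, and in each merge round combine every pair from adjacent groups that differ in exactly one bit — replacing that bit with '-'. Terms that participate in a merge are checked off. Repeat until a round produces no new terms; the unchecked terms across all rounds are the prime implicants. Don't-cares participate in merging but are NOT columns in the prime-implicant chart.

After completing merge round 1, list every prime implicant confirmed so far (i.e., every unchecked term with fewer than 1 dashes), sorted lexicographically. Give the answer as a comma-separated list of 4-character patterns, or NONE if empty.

NONE

size-2^0 implicants → 0000(✓)  0100(✓)  0101(✓)  0110(✓)  0111(✓)  1001(✓)  1010(✓)  1011(✓)  1100(✓)
size-2^1 implicants → -100  0-00  01-0(✓)  01-1(✓)  010-(✓)  011-(✓)  10-1  101-
size-2^2 implicants → 01--
Unchecked terms (primes): -100, 0-00, 01--, 10-1, 101-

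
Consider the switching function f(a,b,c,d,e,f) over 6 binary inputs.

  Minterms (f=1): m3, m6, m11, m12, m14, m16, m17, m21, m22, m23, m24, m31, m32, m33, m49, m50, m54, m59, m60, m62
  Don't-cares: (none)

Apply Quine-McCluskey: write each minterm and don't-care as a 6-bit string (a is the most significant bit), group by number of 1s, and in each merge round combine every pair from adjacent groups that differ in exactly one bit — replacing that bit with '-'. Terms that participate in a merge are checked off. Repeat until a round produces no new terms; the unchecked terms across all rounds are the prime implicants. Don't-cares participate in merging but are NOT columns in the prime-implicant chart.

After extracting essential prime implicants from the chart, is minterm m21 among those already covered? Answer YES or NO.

size-2^0 implicants → 000011(✓)  000110(✓)  001011(✓)  001100(✓)  001110(✓)  010000(✓)  010001(✓)  010101(✓)  010110(✓)  010111(✓)  011000(✓)  011111(✓)  100000(✓)  100001(✓)  110001(✓)  110010(✓)  110110(✓)  111011  111100(✓)  111110(✓)
size-2^1 implicants → -10001  -10110  0-0110  00-011  00-110  0011-0  01-000  01-111  010-01  01000-  0101-1  01011-  1-0001  10000-  11-110  110-10  1111-0
Unchecked terms (primes): -10001, -10110, 0-0110, 00-011, 00-110, 0011-0, 01-000, 01-111, 010-01, 01000-, 0101-1, 01011-, 1-0001, 10000-, 11-110, 110-10, 111011, 1111-0
Minterm coverage:
  m3 ⊆ 00-011 [E]
  m6 ⊆ 0-0110,00-110
  m11 ⊆ 00-011 [E]
  m12 ⊆ 0011-0 [E]
  m14 ⊆ 00-110,0011-0
  m16 ⊆ 01-000,01000-
  m17 ⊆ -10001,010-01,01000-
  m21 ⊆ 010-01,0101-1
  m22 ⊆ -10110,0-0110,01011-
  m23 ⊆ 01-111,0101-1,01011-
  m24 ⊆ 01-000 [E]
  m31 ⊆ 01-111 [E]
  m32 ⊆ 10000- [E]
  m33 ⊆ 1-0001,10000-
  m49 ⊆ -10001,1-0001
  m50 ⊆ 110-10 [E]
  m54 ⊆ -10110,11-110,110-10
  m59 ⊆ 111011 [E]
  m60 ⊆ 1111-0 [E]
  m62 ⊆ 11-110,1111-0
E = {00-011, 0011-0, 01-000, 01-111, 10000-, 110-10, 111011, 1111-0}

NO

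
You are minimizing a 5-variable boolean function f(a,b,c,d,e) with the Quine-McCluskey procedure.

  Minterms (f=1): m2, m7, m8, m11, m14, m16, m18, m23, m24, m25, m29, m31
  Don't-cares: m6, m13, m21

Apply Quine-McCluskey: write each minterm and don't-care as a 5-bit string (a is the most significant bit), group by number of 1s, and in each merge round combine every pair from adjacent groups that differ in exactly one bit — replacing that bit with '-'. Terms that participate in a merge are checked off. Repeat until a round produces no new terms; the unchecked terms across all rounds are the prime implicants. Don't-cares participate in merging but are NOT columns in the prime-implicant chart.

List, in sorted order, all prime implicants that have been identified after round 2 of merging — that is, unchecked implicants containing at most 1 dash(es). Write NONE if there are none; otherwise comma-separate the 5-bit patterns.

size-2^0 implicants → 00010(✓)  00110(✓)  00111(✓)  01000(✓)  01011  01101(✓)  01110(✓)  10000(✓)  10010(✓)  10101(✓)  10111(✓)  11000(✓)  11001(✓)  11101(✓)  11111(✓)
size-2^1 implicants → -0010  -0111  -1000  -1101  0-110  00-10  0011-  1-000  1-101(✓)  1-111(✓)  100-0  101-1(✓)  11-01  1100-  111-1(✓)
size-2^2 implicants → 1-1-1
Unchecked terms (primes): -0010, -0111, -1000, -1101, 0-110, 00-10, 0011-, 01011, 1-000, 1-1-1, 100-0, 11-01, 1100-

-0010, -0111, -1000, -1101, 0-110, 00-10, 0011-, 01011, 1-000, 100-0, 11-01, 1100-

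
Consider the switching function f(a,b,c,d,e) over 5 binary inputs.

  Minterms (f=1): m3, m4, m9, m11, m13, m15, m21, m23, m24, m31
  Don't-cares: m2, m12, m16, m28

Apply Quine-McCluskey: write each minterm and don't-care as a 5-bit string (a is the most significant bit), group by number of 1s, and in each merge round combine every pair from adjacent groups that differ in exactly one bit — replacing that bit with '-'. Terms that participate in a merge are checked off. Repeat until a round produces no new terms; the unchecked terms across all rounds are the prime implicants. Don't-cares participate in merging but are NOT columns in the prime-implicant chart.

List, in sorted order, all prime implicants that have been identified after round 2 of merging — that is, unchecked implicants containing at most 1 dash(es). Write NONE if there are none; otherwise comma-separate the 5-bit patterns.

-1100, -1111, 0-011, 0-100, 0001-, 0110-, 1-000, 1-111, 101-1, 11-00

Round 0: 00010✓ 00011✓ 00100✓ 01001✓ 01011✓ 01100✓ 01101✓ 01111✓ 10000✓ 10101✓ 10111✓ 11000✓ 11100✓ 11111✓
Round 1: -1100 -1111 0-011 0-100 0001- 01-01✓ 01-11✓ 010-1✓ 011-1✓ 0110- 1-000 1-111 101-1 11-00
Round 2: 01--1
PIs = {-1100, -1111, 0-011, 0-100, 0001-, 01--1, 0110-, 1-000, 1-111, 101-1, 11-00}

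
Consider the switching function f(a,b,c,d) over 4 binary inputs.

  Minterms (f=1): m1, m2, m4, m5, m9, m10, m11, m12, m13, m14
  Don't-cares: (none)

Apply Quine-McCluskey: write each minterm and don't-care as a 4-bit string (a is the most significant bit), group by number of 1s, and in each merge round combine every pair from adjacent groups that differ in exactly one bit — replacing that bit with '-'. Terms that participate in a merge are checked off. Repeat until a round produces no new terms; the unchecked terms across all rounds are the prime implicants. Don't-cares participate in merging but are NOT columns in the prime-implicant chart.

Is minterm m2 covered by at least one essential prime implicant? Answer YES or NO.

YES

[col 0] 0001*, 0010*, 0100*, 0101*, 1001*, 1010*, 1011*, 1100*, 1101*, 1110*
[col 1] -001*, -010, -100*, -101*, 0-01*, 010-*, 1-01*, 1-10, 10-1, 101-, 11-0, 110-*
[col 2] --01, -10-
Prime implicants: --01, -010, -10-, 1-10, 10-1, 101-, 11-0
PI chart (minterm → PIs covering it):
  1 | --01  (sole → essential)
  2 | -010  (sole → essential)
  4 | -10-  (sole → essential)
  5 | --01,-10-
  9 | --01,10-1
  10 | -010,1-10,101-
  11 | 10-1,101-
  12 | -10-,11-0
  13 | --01,-10-
  14 | 1-10,11-0
Essential prime implicants: --01, -010, -10-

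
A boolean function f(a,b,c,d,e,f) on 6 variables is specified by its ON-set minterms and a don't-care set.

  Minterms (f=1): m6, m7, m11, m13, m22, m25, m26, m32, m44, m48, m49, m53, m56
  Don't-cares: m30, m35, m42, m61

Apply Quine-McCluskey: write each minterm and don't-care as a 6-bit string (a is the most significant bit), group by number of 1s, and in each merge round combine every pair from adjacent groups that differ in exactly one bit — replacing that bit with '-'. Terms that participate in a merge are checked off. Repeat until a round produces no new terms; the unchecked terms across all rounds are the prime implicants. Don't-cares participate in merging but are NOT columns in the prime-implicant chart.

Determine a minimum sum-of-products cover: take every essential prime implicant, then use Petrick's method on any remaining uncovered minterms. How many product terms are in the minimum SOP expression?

10

size-2^0 implicants → 000110(✓)  000111(✓)  001011  001101  010110(✓)  011001  011010(✓)  011110(✓)  100000(✓)  100011  101010  101100  110000(✓)  110001(✓)  110101(✓)  111000(✓)  111101(✓)
size-2^1 implicants → 0-0110  00011-  01-110  011-10  1-0000  11-000  11-101  110-01  11000-
Unchecked terms (primes): 0-0110, 00011-, 001011, 001101, 01-110, 011-10, 011001, 1-0000, 100011, 101010, 101100, 11-000, 11-101, 110-01, 11000-
Minterm coverage:
  m6 ⊆ 0-0110,00011-
  m7 ⊆ 00011- [E]
  m11 ⊆ 001011 [E]
  m13 ⊆ 001101 [E]
  m22 ⊆ 0-0110,01-110
  m25 ⊆ 011001 [E]
  m26 ⊆ 011-10 [E]
  m32 ⊆ 1-0000 [E]
  m44 ⊆ 101100 [E]
  m48 ⊆ 1-0000,11-000,11000-
  m49 ⊆ 110-01,11000-
  m53 ⊆ 11-101,110-01
  m56 ⊆ 11-000 [E]
E = {00011-, 001011, 001101, 011-10, 011001, 1-0000, 101100, 11-000}
Petrick residual → 0-0110, 110-01
Cover = a'c'def' + a'b'c'de + a'b'cd'ef + a'b'cde'f + a'bcef' + a'bcd'e'f + ac'd'e'f' + ab'cde'f' + abd'e'f' + abc'e'f  |cover|=10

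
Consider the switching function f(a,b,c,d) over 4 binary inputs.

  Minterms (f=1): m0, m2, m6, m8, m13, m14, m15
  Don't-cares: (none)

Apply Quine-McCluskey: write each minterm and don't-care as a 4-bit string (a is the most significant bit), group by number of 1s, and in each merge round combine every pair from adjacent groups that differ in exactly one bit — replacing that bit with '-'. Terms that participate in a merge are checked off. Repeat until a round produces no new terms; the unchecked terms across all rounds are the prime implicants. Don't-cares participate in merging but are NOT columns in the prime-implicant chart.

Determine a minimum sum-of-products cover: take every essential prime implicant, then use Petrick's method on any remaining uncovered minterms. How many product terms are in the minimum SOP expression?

Round 0: 0000✓ 0010✓ 0110✓ 1000✓ 1101✓ 1110✓ 1111✓
Round 1: -000 -110 0-10 00-0 11-1 111-
PIs = {-000, -110, 0-10, 00-0, 11-1, 111-}
Coverage chart:
  m0: -000,00-0
  m2: 0-10,00-0
  m6: -110,0-10
  m8: -000 ←essential
  m13: 11-1 ←essential
  m14: -110,111-
  m15: 11-1,111-
Essential: -000, 11-1
Petrick residual → -110, 0-10
Min cover (4 terms): b'c'd' + bcd' + a'cd' + abd

4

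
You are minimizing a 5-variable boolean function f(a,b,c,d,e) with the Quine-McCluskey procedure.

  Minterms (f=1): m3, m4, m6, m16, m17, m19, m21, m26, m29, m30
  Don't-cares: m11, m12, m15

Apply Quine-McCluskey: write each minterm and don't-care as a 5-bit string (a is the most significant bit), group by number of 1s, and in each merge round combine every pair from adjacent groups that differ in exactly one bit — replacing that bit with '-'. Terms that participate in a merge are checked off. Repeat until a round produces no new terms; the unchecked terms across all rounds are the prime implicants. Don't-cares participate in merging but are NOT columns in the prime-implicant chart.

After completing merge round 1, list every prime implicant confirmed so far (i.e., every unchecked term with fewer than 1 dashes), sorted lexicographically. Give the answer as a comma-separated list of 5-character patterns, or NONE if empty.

size-2^0 implicants → 00011(✓)  00100(✓)  00110(✓)  01011(✓)  01100(✓)  01111(✓)  10000(✓)  10001(✓)  10011(✓)  10101(✓)  11010(✓)  11101(✓)  11110(✓)
size-2^1 implicants → -0011  0-011  0-100  001-0  01-11  1-101  10-01  100-1  1000-  11-10
Unchecked terms (primes): -0011, 0-011, 0-100, 001-0, 01-11, 1-101, 10-01, 100-1, 1000-, 11-10

NONE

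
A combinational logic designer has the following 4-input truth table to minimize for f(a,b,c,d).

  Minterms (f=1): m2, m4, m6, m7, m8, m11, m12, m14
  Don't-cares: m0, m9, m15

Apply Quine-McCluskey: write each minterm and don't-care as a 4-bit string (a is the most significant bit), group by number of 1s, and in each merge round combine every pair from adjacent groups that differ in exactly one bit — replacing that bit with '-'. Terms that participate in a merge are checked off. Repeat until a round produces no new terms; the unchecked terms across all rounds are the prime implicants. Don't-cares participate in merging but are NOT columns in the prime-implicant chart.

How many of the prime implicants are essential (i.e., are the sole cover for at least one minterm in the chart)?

[col 0] 0000*, 0010*, 0100*, 0110*, 0111*, 1000*, 1001*, 1011*, 1100*, 1110*, 1111*
[col 1] -000*, -100*, -110*, -111*, 0-00*, 0-10*, 00-0*, 01-0*, 011-*, 1-00*, 1-11, 10-1, 100-, 11-0*, 111-*
[col 2] --00, -1-0, -11-, 0--0
Prime implicants: --00, -1-0, -11-, 0--0, 1-11, 10-1, 100-
PI chart (minterm → PIs covering it):
  2 | 0--0  (sole → essential)
  4 | --00,-1-0,0--0
  6 | -1-0,-11-,0--0
  7 | -11-  (sole → essential)
  8 | --00,100-
  11 | 1-11,10-1
  12 | --00,-1-0
  14 | -1-0,-11-
Essential prime implicants: -11-, 0--0

2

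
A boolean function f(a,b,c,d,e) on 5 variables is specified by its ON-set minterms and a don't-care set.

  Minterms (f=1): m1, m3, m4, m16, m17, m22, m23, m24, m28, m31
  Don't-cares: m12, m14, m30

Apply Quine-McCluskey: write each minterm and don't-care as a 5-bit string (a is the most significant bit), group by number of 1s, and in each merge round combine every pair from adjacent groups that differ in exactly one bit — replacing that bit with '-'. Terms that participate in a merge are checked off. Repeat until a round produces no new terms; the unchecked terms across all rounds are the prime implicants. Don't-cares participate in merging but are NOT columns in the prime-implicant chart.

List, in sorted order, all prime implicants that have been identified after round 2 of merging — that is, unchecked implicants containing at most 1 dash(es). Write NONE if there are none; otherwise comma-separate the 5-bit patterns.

-0001, 0-100, 000-1, 1-000, 1000-, 11-00

Round 0: 00001✓ 00011✓ 00100✓ 01100✓ 01110✓ 10000✓ 10001✓ 10110✓ 10111✓ 11000✓ 11100✓ 11110✓ 11111✓
Round 1: -0001 -1100✓ -1110✓ 0-100 000-1 011-0✓ 1-000 1-110✓ 1-111✓ 1000- 1011-✓ 11-00 111-0✓ 1111-✓
Round 2: -11-0 1-11-
PIs = {-0001, -11-0, 0-100, 000-1, 1-000, 1-11-, 1000-, 11-00}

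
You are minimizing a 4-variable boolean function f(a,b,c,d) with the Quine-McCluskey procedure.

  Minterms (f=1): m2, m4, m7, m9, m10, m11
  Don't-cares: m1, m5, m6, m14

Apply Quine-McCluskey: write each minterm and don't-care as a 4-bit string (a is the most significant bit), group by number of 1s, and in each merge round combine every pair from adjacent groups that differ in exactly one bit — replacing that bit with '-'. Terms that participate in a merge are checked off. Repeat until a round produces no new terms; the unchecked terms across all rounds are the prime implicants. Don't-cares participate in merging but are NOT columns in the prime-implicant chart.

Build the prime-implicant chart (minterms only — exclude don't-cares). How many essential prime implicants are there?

size-2^0 implicants → 0001(✓)  0010(✓)  0100(✓)  0101(✓)  0110(✓)  0111(✓)  1001(✓)  1010(✓)  1011(✓)  1110(✓)
size-2^1 implicants → -001  -010(✓)  -110(✓)  0-01  0-10(✓)  01-0(✓)  01-1(✓)  010-(✓)  011-(✓)  1-10(✓)  10-1  101-
size-2^2 implicants → --10  01--
Unchecked terms (primes): --10, -001, 0-01, 01--, 10-1, 101-
Minterm coverage:
  m2 ⊆ --10 [E]
  m4 ⊆ 01-- [E]
  m7 ⊆ 01-- [E]
  m9 ⊆ -001,10-1
  m10 ⊆ --10,101-
  m11 ⊆ 10-1,101-
E = {--10, 01--}

2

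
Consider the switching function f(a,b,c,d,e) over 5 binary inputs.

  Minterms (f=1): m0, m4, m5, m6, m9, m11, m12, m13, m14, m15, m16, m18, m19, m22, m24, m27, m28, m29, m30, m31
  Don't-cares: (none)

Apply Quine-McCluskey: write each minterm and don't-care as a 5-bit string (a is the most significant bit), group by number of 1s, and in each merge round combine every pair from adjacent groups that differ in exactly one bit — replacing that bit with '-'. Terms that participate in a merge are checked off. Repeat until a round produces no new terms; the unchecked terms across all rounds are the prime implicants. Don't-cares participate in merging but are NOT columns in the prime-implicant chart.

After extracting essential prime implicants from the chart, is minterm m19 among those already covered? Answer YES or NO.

NO

size-2^0 implicants → 00000(✓)  00100(✓)  00101(✓)  00110(✓)  01001(✓)  01011(✓)  01100(✓)  01101(✓)  01110(✓)  01111(✓)  10000(✓)  10010(✓)  10011(✓)  10110(✓)  11000(✓)  11011(✓)  11100(✓)  11101(✓)  11110(✓)  11111(✓)
size-2^1 implicants → -0000  -0110(✓)  -1011(✓)  -1100(✓)  -1101(✓)  -1110(✓)  -1111(✓)  0-100(✓)  0-101(✓)  0-110(✓)  00-00  001-0(✓)  0010-(✓)  01-01(✓)  01-11(✓)  010-1(✓)  011-0(✓)  011-1(✓)  0110-(✓)  0111-(✓)  1-000  1-011  1-110(✓)  10-10  100-0  1001-  11-00  11-11(✓)  111-0(✓)  111-1(✓)  1110-(✓)  1111-(✓)
size-2^2 implicants → --110  -1-11  -11-0(✓)  -11-1(✓)  -110-(✓)  -111-(✓)  0-1-0  0-10-  01--1  011--(✓)  111--(✓)
size-2^3 implicants → -11--
Unchecked terms (primes): --110, -0000, -1-11, -11--, 0-1-0, 0-10-, 00-00, 01--1, 1-000, 1-011, 10-10, 100-0, 1001-, 11-00
Minterm coverage:
  m0 ⊆ -0000,00-00
  m4 ⊆ 0-1-0,0-10-,00-00
  m5 ⊆ 0-10- [E]
  m6 ⊆ --110,0-1-0
  m9 ⊆ 01--1 [E]
  m11 ⊆ -1-11,01--1
  m12 ⊆ -11--,0-1-0,0-10-
  m13 ⊆ -11--,0-10-,01--1
  m14 ⊆ --110,-11--,0-1-0
  m15 ⊆ -1-11,-11--,01--1
  m16 ⊆ -0000,1-000,100-0
  m18 ⊆ 10-10,100-0,1001-
  m19 ⊆ 1-011,1001-
  m22 ⊆ --110,10-10
  m24 ⊆ 1-000,11-00
  m27 ⊆ -1-11,1-011
  m28 ⊆ -11--,11-00
  m29 ⊆ -11-- [E]
  m30 ⊆ --110,-11--
  m31 ⊆ -1-11,-11--
E = {-11--, 0-10-, 01--1}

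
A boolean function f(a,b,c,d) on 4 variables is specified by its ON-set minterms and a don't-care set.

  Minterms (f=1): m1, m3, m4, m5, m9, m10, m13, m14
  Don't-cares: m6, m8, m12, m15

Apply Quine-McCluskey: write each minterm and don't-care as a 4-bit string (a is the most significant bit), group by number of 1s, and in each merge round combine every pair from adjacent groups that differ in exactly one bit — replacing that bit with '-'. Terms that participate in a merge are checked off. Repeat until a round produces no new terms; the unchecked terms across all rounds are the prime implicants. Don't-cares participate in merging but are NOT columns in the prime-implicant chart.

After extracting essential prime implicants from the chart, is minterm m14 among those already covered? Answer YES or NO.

YES

Round 0: 0001✓ 0011✓ 0100✓ 0101✓ 0110✓ 1000✓ 1001✓ 1010✓ 1100✓ 1101✓ 1110✓ 1111✓
Round 1: -001✓ -100✓ -101✓ -110✓ 0-01✓ 00-1 01-0✓ 010-✓ 1-00✓ 1-01✓ 1-10✓ 10-0✓ 100-✓ 11-0✓ 11-1✓ 110-✓ 111-✓
Round 2: --01 -1-0 -10- 1--0 1-0- 11--
PIs = {--01, -1-0, -10-, 00-1, 1--0, 1-0-, 11--}
Coverage chart:
  m1: --01,00-1
  m3: 00-1 ←essential
  m4: -1-0,-10-
  m5: --01,-10-
  m9: --01,1-0-
  m10: 1--0 ←essential
  m13: --01,-10-,1-0-,11--
  m14: -1-0,1--0,11--
Essential: 00-1, 1--0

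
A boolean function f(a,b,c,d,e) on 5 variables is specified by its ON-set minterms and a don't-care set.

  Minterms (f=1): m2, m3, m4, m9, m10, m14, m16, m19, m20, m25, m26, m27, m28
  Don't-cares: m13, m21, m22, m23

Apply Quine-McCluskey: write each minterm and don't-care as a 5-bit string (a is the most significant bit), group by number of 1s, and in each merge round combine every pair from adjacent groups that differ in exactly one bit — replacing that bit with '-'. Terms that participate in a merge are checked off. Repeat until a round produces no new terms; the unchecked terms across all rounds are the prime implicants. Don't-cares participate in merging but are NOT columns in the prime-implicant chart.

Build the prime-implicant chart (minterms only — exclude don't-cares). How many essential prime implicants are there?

size-2^0 implicants → 00010(✓)  00011(✓)  00100(✓)  01001(✓)  01010(✓)  01101(✓)  01110(✓)  10000(✓)  10011(✓)  10100(✓)  10101(✓)  10110(✓)  10111(✓)  11001(✓)  11010(✓)  11011(✓)  11100(✓)
size-2^1 implicants → -0011  -0100  -1001  -1010  0-010  0001-  01-01  01-10  1-011  1-100  10-00  10-11  101-0(✓)  101-1(✓)  1010-(✓)  1011-(✓)  110-1  1101-
size-2^2 implicants → 101--
Unchecked terms (primes): -0011, -0100, -1001, -1010, 0-010, 0001-, 01-01, 01-10, 1-011, 1-100, 10-00, 10-11, 101--, 110-1, 1101-
Minterm coverage:
  m2 ⊆ 0-010,0001-
  m3 ⊆ -0011,0001-
  m4 ⊆ -0100 [E]
  m9 ⊆ -1001,01-01
  m10 ⊆ -1010,0-010,01-10
  m14 ⊆ 01-10 [E]
  m16 ⊆ 10-00 [E]
  m19 ⊆ -0011,1-011,10-11
  m20 ⊆ -0100,1-100,10-00,101--
  m25 ⊆ -1001,110-1
  m26 ⊆ -1010,1101-
  m27 ⊆ 1-011,110-1,1101-
  m28 ⊆ 1-100 [E]
E = {-0100, 01-10, 1-100, 10-00}

4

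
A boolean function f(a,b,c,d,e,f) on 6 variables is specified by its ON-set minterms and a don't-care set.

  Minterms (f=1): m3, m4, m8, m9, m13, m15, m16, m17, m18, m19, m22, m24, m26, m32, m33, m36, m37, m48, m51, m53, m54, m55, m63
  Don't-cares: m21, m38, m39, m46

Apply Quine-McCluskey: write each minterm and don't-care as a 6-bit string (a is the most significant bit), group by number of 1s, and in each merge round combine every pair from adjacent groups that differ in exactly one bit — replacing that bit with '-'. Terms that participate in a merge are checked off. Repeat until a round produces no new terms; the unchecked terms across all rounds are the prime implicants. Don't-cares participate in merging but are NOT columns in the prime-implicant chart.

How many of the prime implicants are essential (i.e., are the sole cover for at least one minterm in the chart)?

size-2^0 implicants → 000011(✓)  000100(✓)  001000(✓)  001001(✓)  001101(✓)  001111(✓)  010000(✓)  010001(✓)  010010(✓)  010011(✓)  010101(✓)  010110(✓)  011000(✓)  011010(✓)  100000(✓)  100001(✓)  100100(✓)  100101(✓)  100110(✓)  100111(✓)  101110(✓)  110000(✓)  110011(✓)  110101(✓)  110110(✓)  110111(✓)  111111(✓)
size-2^1 implicants → -00100  -10000  -10011  -10101  -10110  0-0011  0-1000  001-01  00100-  0011-1  01-000(✓)  01-010(✓)  010-01  010-10  0100-0(✓)  0100-1(✓)  01000-(✓)  01001-(✓)  0110-0(✓)  1-0000  1-0101(✓)  1-0110(✓)  1-0111(✓)  10-110  100-00(✓)  100-01(✓)  10000-(✓)  1001-0(✓)  1001-1(✓)  10010-(✓)  10011-(✓)  11-111  110-11  1101-1(✓)  11011-(✓)
size-2^2 implicants → 01-0-0  0100--  1-01-1  1-011-  100-0-  1001--
Unchecked terms (primes): -00100, -10000, -10011, -10101, -10110, 0-0011, 0-1000, 001-01, 00100-, 0011-1, 01-0-0, 010-01, 010-10, 0100--, 1-0000, 1-01-1, 1-011-, 10-110, 100-0-, 1001--, 11-111, 110-11
Minterm coverage:
  m3 ⊆ 0-0011 [E]
  m4 ⊆ -00100 [E]
  m8 ⊆ 0-1000,00100-
  m9 ⊆ 001-01,00100-
  m13 ⊆ 001-01,0011-1
  m15 ⊆ 0011-1 [E]
  m16 ⊆ -10000,01-0-0,0100--
  m17 ⊆ 010-01,0100--
  m18 ⊆ 01-0-0,010-10,0100--
  m19 ⊆ -10011,0-0011,0100--
  m22 ⊆ -10110,010-10
  m24 ⊆ 0-1000,01-0-0
  m26 ⊆ 01-0-0 [E]
  m32 ⊆ 1-0000,100-0-
  m33 ⊆ 100-0- [E]
  m36 ⊆ -00100,100-0-,1001--
  m37 ⊆ 1-01-1,100-0-,1001--
  m48 ⊆ -10000,1-0000
  m51 ⊆ -10011,110-11
  m53 ⊆ -10101,1-01-1
  m54 ⊆ -10110,1-011-
  m55 ⊆ 1-01-1,1-011-,11-111,110-11
  m63 ⊆ 11-111 [E]
E = {-00100, 0-0011, 0011-1, 01-0-0, 100-0-, 11-111}

6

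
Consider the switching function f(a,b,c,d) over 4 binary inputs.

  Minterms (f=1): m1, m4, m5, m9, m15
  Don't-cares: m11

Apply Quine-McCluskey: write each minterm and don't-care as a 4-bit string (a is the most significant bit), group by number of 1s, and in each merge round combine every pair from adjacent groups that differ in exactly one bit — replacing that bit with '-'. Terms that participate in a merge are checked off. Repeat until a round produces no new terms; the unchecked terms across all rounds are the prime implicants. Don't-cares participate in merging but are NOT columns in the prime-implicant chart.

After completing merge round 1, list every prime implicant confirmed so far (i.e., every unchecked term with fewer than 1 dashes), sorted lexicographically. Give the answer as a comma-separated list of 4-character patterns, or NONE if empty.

[col 0] 0001*, 0100*, 0101*, 1001*, 1011*, 1111*
[col 1] -001, 0-01, 010-, 1-11, 10-1
Prime implicants: -001, 0-01, 010-, 1-11, 10-1

NONE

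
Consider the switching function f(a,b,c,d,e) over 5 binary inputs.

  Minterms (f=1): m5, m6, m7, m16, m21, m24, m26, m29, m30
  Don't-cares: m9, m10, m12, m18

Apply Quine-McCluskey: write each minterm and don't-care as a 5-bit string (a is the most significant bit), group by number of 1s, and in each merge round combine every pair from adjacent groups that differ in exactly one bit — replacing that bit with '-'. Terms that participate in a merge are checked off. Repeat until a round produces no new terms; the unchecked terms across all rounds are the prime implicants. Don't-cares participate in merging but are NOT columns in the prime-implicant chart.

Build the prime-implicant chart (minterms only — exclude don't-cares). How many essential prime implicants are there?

4

Round 0: 00101✓ 00110✓ 00111✓ 01001 01010✓ 01100 10000✓ 10010✓ 10101✓ 11000✓ 11010✓ 11101✓ 11110✓
Round 1: -0101 -1010 001-1 0011- 1-000✓ 1-010✓ 1-101 100-0✓ 11-10 110-0✓
Round 2: 1-0-0
PIs = {-0101, -1010, 001-1, 0011-, 01001, 01100, 1-0-0, 1-101, 11-10}
Coverage chart:
  m5: -0101,001-1
  m6: 0011- ←essential
  m7: 001-1,0011-
  m16: 1-0-0 ←essential
  m21: -0101,1-101
  m24: 1-0-0 ←essential
  m26: -1010,1-0-0,11-10
  m29: 1-101 ←essential
  m30: 11-10 ←essential
Essential: 0011-, 1-0-0, 1-101, 11-10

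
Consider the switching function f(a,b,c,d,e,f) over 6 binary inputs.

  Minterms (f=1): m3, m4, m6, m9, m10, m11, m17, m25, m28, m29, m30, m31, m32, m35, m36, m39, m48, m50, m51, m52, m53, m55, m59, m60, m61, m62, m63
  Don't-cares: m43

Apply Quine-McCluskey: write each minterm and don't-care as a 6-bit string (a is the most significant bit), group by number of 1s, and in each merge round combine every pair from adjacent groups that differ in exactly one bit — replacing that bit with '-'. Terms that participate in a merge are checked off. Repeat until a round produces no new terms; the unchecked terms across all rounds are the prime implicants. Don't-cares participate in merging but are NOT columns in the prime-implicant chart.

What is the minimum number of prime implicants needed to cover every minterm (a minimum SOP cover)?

11

size-2^0 implicants → 000011(✓)  000100(✓)  000110(✓)  001001(✓)  001010(✓)  001011(✓)  010001(✓)  011001(✓)  011100(✓)  011101(✓)  011110(✓)  011111(✓)  100000(✓)  100011(✓)  100100(✓)  100111(✓)  101011(✓)  110000(✓)  110010(✓)  110011(✓)  110100(✓)  110101(✓)  110111(✓)  111011(✓)  111100(✓)  111101(✓)  111110(✓)  111111(✓)
size-2^1 implicants → -00011(✓)  -00100  -01011(✓)  -11100(✓)  -11101(✓)  -11110(✓)  -11111(✓)  0-1001  00-011(✓)  0001-0  0010-1  00101-  01-001  011-01  0111-0(✓)  0111-1(✓)  01110-(✓)  01111-(✓)  1-0000(✓)  1-0011(✓)  1-0100(✓)  1-0111(✓)  1-1011(✓)  10-011(✓)  100-00(✓)  100-11(✓)  11-011(✓)  11-100(✓)  11-101(✓)  11-111(✓)  110-00(✓)  110-11(✓)  1100-0  11001-  1101-1(✓)  11010-(✓)  111-11(✓)  1111-0(✓)  1111-1(✓)  11110-(✓)  11111-(✓)
size-2^2 implicants → -0-011  -111-0(✓)  -111-1(✓)  -1110-(✓)  -1111-(✓)  0111--(✓)  1--011  1-0-00  1-0-11  11--11  11-1-1  11-10-  1111--(✓)
size-2^3 implicants → -111--
Unchecked terms (primes): -0-011, -00100, -111--, 0-1001, 0001-0, 0010-1, 00101-, 01-001, 011-01, 1--011, 1-0-00, 1-0-11, 11--11, 11-1-1, 11-10-, 1100-0, 11001-
Minterm coverage:
  m3 ⊆ -0-011 [E]
  m4 ⊆ -00100,0001-0
  m6 ⊆ 0001-0 [E]
  m9 ⊆ 0-1001,0010-1
  m10 ⊆ 00101- [E]
  m11 ⊆ -0-011,0010-1,00101-
  m17 ⊆ 01-001 [E]
  m25 ⊆ 0-1001,01-001,011-01
  m28 ⊆ -111-- [E]
  m29 ⊆ -111--,011-01
  m30 ⊆ -111-- [E]
  m31 ⊆ -111-- [E]
  m32 ⊆ 1-0-00 [E]
  m35 ⊆ -0-011,1--011,1-0-11
  m36 ⊆ -00100,1-0-00
  m39 ⊆ 1-0-11 [E]
  m48 ⊆ 1-0-00,1100-0
  m50 ⊆ 1100-0,11001-
  m51 ⊆ 1--011,1-0-11,11--11,11001-
  m52 ⊆ 1-0-00,11-10-
  m53 ⊆ 11-1-1,11-10-
  m55 ⊆ 1-0-11,11--11,11-1-1
  m59 ⊆ 1--011,11--11
  m60 ⊆ -111--,11-10-
  m61 ⊆ -111--,11-1-1,11-10-
  m62 ⊆ -111-- [E]
  m63 ⊆ -111--,11--11,11-1-1
E = {-0-011, -111--, 0001-0, 00101-, 01-001, 1-0-00, 1-0-11}
Petrick residual → 0-1001, 1--011, 11-1-1, 1100-0
Cover = b'd'ef + bcd + a'cd'e'f + a'b'c'df' + a'b'cd'e + a'bd'e'f + ad'ef + ac'e'f' + ac'ef + abdf + abc'd'f'  |cover|=11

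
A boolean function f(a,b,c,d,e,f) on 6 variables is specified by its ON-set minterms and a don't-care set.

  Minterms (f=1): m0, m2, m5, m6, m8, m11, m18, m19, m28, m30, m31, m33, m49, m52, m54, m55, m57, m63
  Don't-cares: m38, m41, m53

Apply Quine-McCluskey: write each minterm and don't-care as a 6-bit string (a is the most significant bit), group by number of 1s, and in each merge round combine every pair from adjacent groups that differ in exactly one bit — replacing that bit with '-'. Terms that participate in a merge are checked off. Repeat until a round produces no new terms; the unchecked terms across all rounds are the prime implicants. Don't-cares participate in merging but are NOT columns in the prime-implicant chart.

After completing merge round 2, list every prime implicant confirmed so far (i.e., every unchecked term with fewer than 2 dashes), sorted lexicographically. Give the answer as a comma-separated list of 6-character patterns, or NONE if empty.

-00110, -11111, 0-0010, 00-000, 000-10, 0000-0, 000101, 001011, 01001-, 0111-0, 01111-, 1-0110, 11-111, 110-01

Round 0: 000000✓ 000010✓ 000101 000110✓ 001000✓ 001011 010010✓ 010011✓ 011100✓ 011110✓ 011111✓ 100001✓ 100110✓ 101001✓ 110001✓ 110100✓ 110101✓ 110110✓ 110111✓ 111001✓ 111111✓
Round 1: -00110 -11111 0-0010 00-000 000-10 0000-0 01001- 0111-0 01111- 1-0001✓ 1-0110 1-1001✓ 10-001✓ 11-001✓ 11-111 110-01 1101-0✓ 1101-1✓ 11010-✓ 11011-✓
Round 2: 1--001 1101--
PIs = {-00110, -11111, 0-0010, 00-000, 000-10, 0000-0, 000101, 001011, 01001-, 0111-0, 01111-, 1--001, 1-0110, 11-111, 110-01, 1101--}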